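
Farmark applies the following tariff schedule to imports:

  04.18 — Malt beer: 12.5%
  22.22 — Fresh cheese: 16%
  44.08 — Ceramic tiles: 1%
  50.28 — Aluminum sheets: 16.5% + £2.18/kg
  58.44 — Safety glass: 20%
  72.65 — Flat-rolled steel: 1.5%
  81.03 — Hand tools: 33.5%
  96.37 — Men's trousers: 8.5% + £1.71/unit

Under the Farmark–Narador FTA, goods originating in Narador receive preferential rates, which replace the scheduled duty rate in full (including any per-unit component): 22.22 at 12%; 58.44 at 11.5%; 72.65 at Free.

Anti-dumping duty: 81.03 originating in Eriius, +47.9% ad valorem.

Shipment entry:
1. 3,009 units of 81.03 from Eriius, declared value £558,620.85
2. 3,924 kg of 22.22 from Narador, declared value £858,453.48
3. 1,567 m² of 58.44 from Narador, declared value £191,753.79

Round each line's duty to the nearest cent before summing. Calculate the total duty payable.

£579,783.48

Line 1 (81.03, Eriius, 3,009 units, £558,620.85):
Base rate for 81.03 is 33.5%.
Additional duty on 81.03 from Eriius: +47.9%. Applied ad valorem rate: 33.5% + 47.9% = 81.4%.
Duty = £558,620.85 × 81.4% = £454,717.37.
Line 2 (22.22, Narador, 3,924 kg, £858,453.48):
Base rate for 22.22 is 16%.
Origin Narador qualifies under the Farmark–Narador agreement and 22.22 is covered: preferential rate 12% applies instead.
Duty = £858,453.48 × 12% = £103,014.42.
Line 3 (58.44, Narador, 1,567 m², £191,753.79):
Base rate for 58.44 is 20%.
Origin Narador qualifies under the Farmark–Narador agreement and 58.44 is covered: preferential rate 11.5% applies instead.
Duty = £191,753.79 × 11.5% = £22,051.69.
Total = £454,717.37 + £103,014.42 + £22,051.69 = £579,783.48.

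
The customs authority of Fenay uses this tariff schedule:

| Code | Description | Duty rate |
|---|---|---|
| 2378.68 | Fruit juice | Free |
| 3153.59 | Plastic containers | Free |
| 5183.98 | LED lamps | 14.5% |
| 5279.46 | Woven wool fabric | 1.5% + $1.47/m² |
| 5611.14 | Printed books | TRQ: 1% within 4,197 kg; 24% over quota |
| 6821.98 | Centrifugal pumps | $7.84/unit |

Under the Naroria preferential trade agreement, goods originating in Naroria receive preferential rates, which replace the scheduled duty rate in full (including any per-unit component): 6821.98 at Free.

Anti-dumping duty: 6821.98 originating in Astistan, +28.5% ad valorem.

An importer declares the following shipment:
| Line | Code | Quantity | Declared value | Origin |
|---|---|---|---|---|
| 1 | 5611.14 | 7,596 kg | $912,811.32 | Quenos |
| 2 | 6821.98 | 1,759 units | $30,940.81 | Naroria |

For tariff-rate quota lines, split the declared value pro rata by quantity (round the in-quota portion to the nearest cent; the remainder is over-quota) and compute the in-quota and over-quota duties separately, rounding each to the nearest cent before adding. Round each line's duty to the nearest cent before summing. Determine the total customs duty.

$103,073.41

Line 1 (5611.14, Quenos, 7,596 kg, $912,811.32):
Code 5611.14 is under a tariff-rate quota (threshold 4,197 kg). In-quota: 4,197 kg at 1%; over-quota: 3,399 kg at 24%.
Pro-rata value split: in-quota = $912,811.32 × 4,197/7,596 = $504,353.49; over-quota = $912,811.32 − $504,353.49 = $408,457.83.
In-quota duty = $504,353.49 × 1% = $5,043.53. Over-quota duty = $408,457.83 × 24% = $98,029.88.
Line duty = $5,043.53 + $98,029.88 = $103,073.41.
Line 2 (6821.98, Naroria, 1,759 units, $30,940.81):
Base rate for 6821.98 is $7.84/unit.
Origin Naroria qualifies under the Fenay–Naroria agreement and 6821.98 is covered: preferential rate Free applies instead.
The additional-duty order on 6821.98 targets Astistan, not Naroria; it does not apply.
Duty = $30,940.81 × 0% = $0.00.
Total = $103,073.41 + $0.00 = $103,073.41.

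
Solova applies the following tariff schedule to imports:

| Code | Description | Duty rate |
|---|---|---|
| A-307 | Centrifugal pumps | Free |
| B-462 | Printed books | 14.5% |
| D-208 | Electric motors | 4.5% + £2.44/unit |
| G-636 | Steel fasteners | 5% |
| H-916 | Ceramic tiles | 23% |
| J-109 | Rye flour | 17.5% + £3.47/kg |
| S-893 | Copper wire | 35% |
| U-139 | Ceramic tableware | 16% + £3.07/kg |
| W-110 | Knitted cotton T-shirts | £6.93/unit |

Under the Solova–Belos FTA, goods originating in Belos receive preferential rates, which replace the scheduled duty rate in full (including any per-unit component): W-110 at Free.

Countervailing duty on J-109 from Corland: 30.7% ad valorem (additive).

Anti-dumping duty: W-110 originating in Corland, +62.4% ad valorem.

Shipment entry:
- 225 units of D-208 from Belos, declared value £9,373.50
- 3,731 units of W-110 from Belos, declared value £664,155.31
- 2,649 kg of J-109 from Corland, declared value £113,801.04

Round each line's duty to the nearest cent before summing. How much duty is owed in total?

£65,014.94

Line 1 (D-208, Belos, 225 units, £9,373.50):
Base rate for D-208 is 4.5% + £2.44/unit.
Origin Belos is the FTA partner but D-208 is not on the preference list; base rate stands.
Duty = £9,373.50 × 4.5% + 225 × £2.44 = £970.81.
Line 2 (W-110, Belos, 3,731 units, £664,155.31):
Base rate for W-110 is £6.93/unit.
Origin Belos qualifies under the Solova–Belos agreement and W-110 is covered: preferential rate Free applies instead.
The additional-duty order on W-110 targets Corland, not Belos; it does not apply.
Duty = £664,155.31 × 0% = £0.00.
Line 3 (J-109, Corland, 2,649 kg, £113,801.04):
Base rate for J-109 is 17.5% + £3.47/kg.
Additional duty on J-109 from Corland: +30.7%. Applied ad valorem rate: 17.5% + 30.7% = 48.2%.
Duty = £113,801.04 × 48.2% + 2,649 × £3.47 = £64,044.13.
Total = £970.81 + £0.00 + £64,044.13 = £65,014.94.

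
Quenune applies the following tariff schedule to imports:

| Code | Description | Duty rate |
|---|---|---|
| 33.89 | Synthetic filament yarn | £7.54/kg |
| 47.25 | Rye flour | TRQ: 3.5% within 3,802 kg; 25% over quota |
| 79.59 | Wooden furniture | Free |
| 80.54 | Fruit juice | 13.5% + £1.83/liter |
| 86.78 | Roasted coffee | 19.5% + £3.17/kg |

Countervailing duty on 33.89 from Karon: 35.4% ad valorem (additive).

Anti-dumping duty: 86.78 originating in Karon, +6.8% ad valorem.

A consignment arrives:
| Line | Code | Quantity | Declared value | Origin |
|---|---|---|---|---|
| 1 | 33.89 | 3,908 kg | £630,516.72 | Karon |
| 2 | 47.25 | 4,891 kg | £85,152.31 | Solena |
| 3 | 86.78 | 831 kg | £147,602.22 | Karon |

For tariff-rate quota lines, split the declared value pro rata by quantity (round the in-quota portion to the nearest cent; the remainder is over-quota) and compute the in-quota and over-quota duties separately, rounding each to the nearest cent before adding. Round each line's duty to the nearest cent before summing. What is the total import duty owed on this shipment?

Line 1 (33.89, Karon, 3,908 kg, £630,516.72):
Base rate for 33.89 is £7.54/kg.
Additional duty on 33.89 from Karon: +35.4% ad valorem. Applied ad valorem rate = 35.4%.
Duty = £630,516.72 × 35.4% + 3,908 × £7.54 = £252,669.24.
Line 2 (47.25, Solena, 4,891 kg, £85,152.31):
Code 47.25 is under a tariff-rate quota (threshold 3,802 kg). In-quota: 3,802 kg at 3.5%; over-quota: 1,089 kg at 25%.
Pro-rata value split: in-quota = £85,152.31 × 3,802/4,891 = £66,192.82; over-quota = £85,152.31 − £66,192.82 = £18,959.49.
In-quota duty = £66,192.82 × 3.5% = £2,316.75. Over-quota duty = £18,959.49 × 25% = £4,739.87.
Line duty = £2,316.75 + £4,739.87 = £7,056.62.
Line 3 (86.78, Karon, 831 kg, £147,602.22):
Base rate for 86.78 is 19.5% + £3.17/kg.
Additional duty on 86.78 from Karon: +6.8%. Applied ad valorem rate: 19.5% + 6.8% = 26.3%.
Duty = £147,602.22 × 26.3% + 831 × £3.17 = £41,453.65.
Total = £252,669.24 + £7,056.62 + £41,453.65 = £301,179.51.

£301,179.51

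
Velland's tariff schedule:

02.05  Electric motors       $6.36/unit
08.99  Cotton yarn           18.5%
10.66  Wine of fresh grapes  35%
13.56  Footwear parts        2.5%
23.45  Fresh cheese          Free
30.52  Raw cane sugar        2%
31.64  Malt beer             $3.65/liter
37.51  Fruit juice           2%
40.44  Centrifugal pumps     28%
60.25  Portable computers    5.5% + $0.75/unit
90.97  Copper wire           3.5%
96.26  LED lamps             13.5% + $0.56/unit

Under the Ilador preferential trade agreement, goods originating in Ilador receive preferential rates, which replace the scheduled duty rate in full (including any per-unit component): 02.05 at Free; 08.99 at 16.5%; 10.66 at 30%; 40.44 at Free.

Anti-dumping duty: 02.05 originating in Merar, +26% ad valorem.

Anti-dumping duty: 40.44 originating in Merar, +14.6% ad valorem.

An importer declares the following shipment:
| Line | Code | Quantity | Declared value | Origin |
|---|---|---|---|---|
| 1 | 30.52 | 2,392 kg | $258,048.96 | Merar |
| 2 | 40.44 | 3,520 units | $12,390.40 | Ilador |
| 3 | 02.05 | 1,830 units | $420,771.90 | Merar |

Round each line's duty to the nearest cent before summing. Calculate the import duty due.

Line 1 (30.52, Merar, 2,392 kg, $258,048.96):
Base rate for 30.52 is 2%.
Duty = $258,048.96 × 2% = $5,160.98.
Line 2 (40.44, Ilador, 3,520 units, $12,390.40):
Base rate for 40.44 is 28%.
Origin Ilador qualifies under the Velland–Ilador agreement and 40.44 is covered: preferential rate Free applies instead.
The additional-duty order on 40.44 targets Merar, not Ilador; it does not apply.
Duty = $12,390.40 × 0% = $0.00.
Line 3 (02.05, Merar, 1,830 units, $420,771.90):
Base rate for 02.05 is $6.36/unit.
02.05 has an FTA preferential rate, but origin Merar is not Ilador; base rate stands.
Additional duty on 02.05 from Merar: +26% ad valorem. Applied ad valorem rate = 26%.
Duty = $420,771.90 × 26% + 1,830 × $6.36 = $121,039.49.
Total = $5,160.98 + $0.00 + $121,039.49 = $126,200.47.

$126,200.47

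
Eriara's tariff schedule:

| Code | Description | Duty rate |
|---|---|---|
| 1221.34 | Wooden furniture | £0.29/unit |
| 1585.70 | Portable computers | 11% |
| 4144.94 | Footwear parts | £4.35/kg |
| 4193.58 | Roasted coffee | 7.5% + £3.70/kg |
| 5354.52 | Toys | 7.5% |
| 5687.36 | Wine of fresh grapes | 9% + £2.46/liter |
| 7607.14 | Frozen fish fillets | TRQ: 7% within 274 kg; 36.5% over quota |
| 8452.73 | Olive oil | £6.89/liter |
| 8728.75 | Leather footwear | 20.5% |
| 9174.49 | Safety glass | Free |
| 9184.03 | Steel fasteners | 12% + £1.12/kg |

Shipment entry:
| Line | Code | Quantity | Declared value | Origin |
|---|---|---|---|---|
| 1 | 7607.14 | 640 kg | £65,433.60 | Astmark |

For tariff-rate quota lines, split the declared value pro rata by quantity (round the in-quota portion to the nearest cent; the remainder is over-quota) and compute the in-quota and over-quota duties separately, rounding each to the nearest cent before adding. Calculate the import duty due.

Line 1 (7607.14, Astmark, 640 kg, £65,433.60):
Code 7607.14 is under a tariff-rate quota (threshold 274 kg). In-quota: 274 kg at 7%; over-quota: 366 kg at 36.5%.
Pro-rata value split: in-quota = £65,433.60 × 274/640 = £28,013.76; over-quota = £65,433.60 − £28,013.76 = £37,419.84.
In-quota duty = £28,013.76 × 7% = £1,960.96. Over-quota duty = £37,419.84 × 36.5% = £13,658.24.
Line duty = £1,960.96 + £13,658.24 = £15,619.20.

£15,619.20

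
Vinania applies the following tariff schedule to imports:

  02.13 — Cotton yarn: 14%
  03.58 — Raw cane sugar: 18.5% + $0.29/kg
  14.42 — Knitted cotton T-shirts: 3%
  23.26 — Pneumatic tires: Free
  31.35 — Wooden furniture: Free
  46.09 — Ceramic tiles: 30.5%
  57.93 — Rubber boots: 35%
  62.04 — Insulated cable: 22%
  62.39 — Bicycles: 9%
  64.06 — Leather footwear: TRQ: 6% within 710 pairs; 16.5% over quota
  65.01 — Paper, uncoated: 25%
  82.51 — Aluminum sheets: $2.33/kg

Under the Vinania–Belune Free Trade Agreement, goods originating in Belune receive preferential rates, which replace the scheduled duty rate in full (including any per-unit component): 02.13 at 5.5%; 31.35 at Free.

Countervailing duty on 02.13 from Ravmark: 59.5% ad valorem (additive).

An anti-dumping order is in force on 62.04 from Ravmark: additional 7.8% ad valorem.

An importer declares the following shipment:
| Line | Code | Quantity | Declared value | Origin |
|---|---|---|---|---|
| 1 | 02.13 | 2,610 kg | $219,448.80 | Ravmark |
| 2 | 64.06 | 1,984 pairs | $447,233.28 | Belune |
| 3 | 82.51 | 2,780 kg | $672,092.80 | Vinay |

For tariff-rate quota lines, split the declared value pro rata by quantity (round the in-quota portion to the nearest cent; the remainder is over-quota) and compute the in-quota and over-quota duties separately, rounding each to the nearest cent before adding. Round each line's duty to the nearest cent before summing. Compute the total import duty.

$224,760.70

Line 1 (02.13, Ravmark, 2,610 kg, $219,448.80):
Base rate for 02.13 is 14%.
02.13 has an FTA preferential rate, but origin Ravmark is not Belune; base rate stands.
Additional duty on 02.13 from Ravmark: +59.5%. Applied ad valorem rate: 14% + 59.5% = 73.5%.
Duty = $219,448.80 × 73.5% = $161,294.87.
Line 2 (64.06, Belune, 1,984 pairs, $447,233.28):
Code 64.06 is under a tariff-rate quota (threshold 710 pairs). In-quota: 710 pairs at 6%; over-quota: 1,274 pairs at 16.5%.
Pro-rata value split: in-quota = $447,233.28 × 710/1,984 = $160,048.20; over-quota = $447,233.28 − $160,048.20 = $287,185.08.
In-quota duty = $160,048.20 × 6% = $9,602.89. Over-quota duty = $287,185.08 × 16.5% = $47,385.54.
Line duty = $9,602.89 + $47,385.54 = $56,988.43.
Line 3 (82.51, Vinay, 2,780 kg, $672,092.80):
Base rate for 82.51 is $2.33/kg.
Duty = 2,780 × $2.33 = $6,477.40.
Total = $161,294.87 + $56,988.43 + $6,477.40 = $224,760.70.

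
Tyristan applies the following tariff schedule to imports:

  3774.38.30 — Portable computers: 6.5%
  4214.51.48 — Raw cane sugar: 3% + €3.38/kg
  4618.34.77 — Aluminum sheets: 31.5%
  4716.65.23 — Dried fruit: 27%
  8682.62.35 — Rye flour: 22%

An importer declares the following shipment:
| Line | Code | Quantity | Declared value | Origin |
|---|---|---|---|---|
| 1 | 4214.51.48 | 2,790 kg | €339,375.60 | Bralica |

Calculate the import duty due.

€19,611.47

Line 1 (4214.51.48, Bralica, 2,790 kg, €339,375.60):
Base rate for 4214.51.48 is 3% + €3.38/kg.
Duty = €339,375.60 × 3% + 2,790 × €3.38 = €19,611.47.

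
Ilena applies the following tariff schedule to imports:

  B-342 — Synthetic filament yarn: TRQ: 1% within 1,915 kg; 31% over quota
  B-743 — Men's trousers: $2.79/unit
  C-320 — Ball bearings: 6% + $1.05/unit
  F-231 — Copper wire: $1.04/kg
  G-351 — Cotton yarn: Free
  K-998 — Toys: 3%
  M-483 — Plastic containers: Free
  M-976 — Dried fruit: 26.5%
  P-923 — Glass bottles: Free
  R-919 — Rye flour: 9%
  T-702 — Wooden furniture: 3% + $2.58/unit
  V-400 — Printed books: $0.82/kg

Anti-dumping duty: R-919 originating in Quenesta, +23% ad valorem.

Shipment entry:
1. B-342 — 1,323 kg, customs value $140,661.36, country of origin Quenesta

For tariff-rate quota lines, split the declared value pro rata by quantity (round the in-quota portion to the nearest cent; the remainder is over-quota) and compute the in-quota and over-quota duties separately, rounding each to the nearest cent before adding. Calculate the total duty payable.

$1,406.61

Line 1 (B-342, Quenesta, 1,323 kg, $140,661.36):
Code B-342 is under a tariff-rate quota (threshold 1,915 kg). Quantity 1,323 kg is within the quota, so the in-quota rate 1% applies to the full value.
Duty = $140,661.36 × 1% = $1,406.61.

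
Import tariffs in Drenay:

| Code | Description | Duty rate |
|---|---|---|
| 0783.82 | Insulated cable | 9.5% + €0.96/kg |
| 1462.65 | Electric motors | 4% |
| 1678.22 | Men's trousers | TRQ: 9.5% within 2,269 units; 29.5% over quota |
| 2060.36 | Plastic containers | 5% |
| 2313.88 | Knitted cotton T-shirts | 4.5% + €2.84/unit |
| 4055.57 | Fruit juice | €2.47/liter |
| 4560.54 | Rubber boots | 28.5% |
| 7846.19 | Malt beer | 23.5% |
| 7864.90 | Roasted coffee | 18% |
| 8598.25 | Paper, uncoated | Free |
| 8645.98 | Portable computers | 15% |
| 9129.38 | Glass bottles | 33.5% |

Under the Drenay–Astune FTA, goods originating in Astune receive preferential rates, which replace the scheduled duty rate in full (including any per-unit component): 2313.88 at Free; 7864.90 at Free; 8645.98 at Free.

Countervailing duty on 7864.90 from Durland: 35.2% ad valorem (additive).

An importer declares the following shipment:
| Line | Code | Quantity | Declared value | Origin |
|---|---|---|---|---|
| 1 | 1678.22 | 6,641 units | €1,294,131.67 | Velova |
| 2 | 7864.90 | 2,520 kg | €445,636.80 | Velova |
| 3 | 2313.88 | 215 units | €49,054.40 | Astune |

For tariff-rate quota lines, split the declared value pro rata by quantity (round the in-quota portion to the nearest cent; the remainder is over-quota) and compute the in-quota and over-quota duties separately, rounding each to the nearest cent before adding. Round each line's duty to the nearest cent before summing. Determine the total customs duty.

Line 1 (1678.22, Velova, 6,641 units, €1,294,131.67):
Code 1678.22 is under a tariff-rate quota (threshold 2,269 units). In-quota: 2,269 units at 9.5%; over-quota: 4,372 units at 29.5%.
Pro-rata value split: in-quota = €1,294,131.67 × 2,269/6,641 = €442,160.03; over-quota = €1,294,131.67 − €442,160.03 = €851,971.64.
In-quota duty = €442,160.03 × 9.5% = €42,005.20. Over-quota duty = €851,971.64 × 29.5% = €251,331.63.
Line duty = €42,005.20 + €251,331.63 = €293,336.83.
Line 2 (7864.90, Velova, 2,520 kg, €445,636.80):
Base rate for 7864.90 is 18%.
7864.90 has an FTA preferential rate, but origin Velova is not Astune; base rate stands.
The additional-duty order on 7864.90 targets Durland, not Velova; it does not apply.
Duty = €445,636.80 × 18% = €80,214.62.
Line 3 (2313.88, Astune, 215 units, €49,054.40):
Base rate for 2313.88 is 4.5% + €2.84/unit.
Origin Astune qualifies under the Drenay–Astune agreement and 2313.88 is covered: preferential rate Free applies instead.
Duty = €49,054.40 × 0% = €0.00.
Total = €293,336.83 + €80,214.62 + €0.00 = €373,551.45.

€373,551.45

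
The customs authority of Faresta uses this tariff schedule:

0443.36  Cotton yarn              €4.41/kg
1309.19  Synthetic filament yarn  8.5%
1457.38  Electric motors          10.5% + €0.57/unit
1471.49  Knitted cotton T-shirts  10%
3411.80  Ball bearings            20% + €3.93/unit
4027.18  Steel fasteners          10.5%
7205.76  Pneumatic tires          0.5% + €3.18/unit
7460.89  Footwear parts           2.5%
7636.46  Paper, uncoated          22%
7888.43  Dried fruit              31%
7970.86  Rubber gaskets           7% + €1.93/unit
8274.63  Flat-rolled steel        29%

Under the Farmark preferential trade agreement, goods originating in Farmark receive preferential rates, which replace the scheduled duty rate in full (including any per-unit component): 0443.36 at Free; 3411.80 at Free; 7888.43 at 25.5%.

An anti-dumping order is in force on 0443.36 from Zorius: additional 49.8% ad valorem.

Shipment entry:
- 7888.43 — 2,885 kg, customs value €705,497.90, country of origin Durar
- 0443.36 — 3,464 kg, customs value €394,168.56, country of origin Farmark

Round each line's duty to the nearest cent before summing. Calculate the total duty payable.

Line 1 (7888.43, Durar, 2,885 kg, €705,497.90):
Base rate for 7888.43 is 31%.
7888.43 has an FTA preferential rate, but origin Durar is not Farmark; base rate stands.
Duty = €705,497.90 × 31% = €218,704.35.
Line 2 (0443.36, Farmark, 3,464 kg, €394,168.56):
Base rate for 0443.36 is €4.41/kg.
Origin Farmark qualifies under the Faresta–Farmark agreement and 0443.36 is covered: preferential rate Free applies instead.
The additional-duty order on 0443.36 targets Zorius, not Farmark; it does not apply.
Duty = €394,168.56 × 0% = €0.00.
Total = €218,704.35 + €0.00 = €218,704.35.

€218,704.35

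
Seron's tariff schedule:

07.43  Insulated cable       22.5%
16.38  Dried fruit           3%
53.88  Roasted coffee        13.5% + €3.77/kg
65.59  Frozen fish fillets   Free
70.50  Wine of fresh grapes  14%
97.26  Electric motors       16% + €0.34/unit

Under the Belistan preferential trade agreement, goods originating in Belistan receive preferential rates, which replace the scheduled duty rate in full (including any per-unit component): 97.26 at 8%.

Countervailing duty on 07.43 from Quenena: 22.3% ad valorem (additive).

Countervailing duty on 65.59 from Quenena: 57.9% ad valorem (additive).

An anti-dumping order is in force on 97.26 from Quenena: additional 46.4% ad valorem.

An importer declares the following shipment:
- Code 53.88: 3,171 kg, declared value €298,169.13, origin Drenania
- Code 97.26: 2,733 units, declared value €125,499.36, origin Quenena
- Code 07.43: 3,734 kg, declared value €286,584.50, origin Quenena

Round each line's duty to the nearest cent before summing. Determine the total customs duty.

€259,838.18

Line 1 (53.88, Drenania, 3,171 kg, €298,169.13):
Base rate for 53.88 is 13.5% + €3.77/kg.
Duty = €298,169.13 × 13.5% + 3,171 × €3.77 = €52,207.50.
Line 2 (97.26, Quenena, 2,733 units, €125,499.36):
Base rate for 97.26 is 16% + €0.34/unit.
97.26 has an FTA preferential rate, but origin Quenena is not Belistan; base rate stands.
Additional duty on 97.26 from Quenena: +46.4%. Applied ad valorem rate: 16% + 46.4% = 62.4%.
Duty = €125,499.36 × 62.4% + 2,733 × €0.34 = €79,240.82.
Line 3 (07.43, Quenena, 3,734 kg, €286,584.50):
Base rate for 07.43 is 22.5%.
Additional duty on 07.43 from Quenena: +22.3%. Applied ad valorem rate: 22.5% + 22.3% = 44.8%.
Duty = €286,584.50 × 44.8% = €128,389.86.
Total = €52,207.50 + €79,240.82 + €128,389.86 = €259,838.18.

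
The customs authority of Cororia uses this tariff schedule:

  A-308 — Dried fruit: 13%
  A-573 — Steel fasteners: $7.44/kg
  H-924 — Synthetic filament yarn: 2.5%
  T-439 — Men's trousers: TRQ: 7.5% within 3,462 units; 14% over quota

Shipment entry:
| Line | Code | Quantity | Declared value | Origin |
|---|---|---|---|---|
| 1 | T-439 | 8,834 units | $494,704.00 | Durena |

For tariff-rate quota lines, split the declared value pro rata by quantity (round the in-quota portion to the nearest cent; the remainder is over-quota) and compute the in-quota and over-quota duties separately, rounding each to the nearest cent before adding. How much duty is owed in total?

$56,656.88

Line 1 (T-439, Durena, 8,834 units, $494,704.00):
Code T-439 is under a tariff-rate quota (threshold 3,462 units). In-quota: 3,462 units at 7.5%; over-quota: 5,372 units at 14%.
Pro-rata value split: in-quota = $494,704.00 × 3,462/8,834 = $193,872.00; over-quota = $494,704.00 − $193,872.00 = $300,832.00.
In-quota duty = $193,872.00 × 7.5% = $14,540.40. Over-quota duty = $300,832.00 × 14% = $42,116.48.
Line duty = $14,540.40 + $42,116.48 = $56,656.88.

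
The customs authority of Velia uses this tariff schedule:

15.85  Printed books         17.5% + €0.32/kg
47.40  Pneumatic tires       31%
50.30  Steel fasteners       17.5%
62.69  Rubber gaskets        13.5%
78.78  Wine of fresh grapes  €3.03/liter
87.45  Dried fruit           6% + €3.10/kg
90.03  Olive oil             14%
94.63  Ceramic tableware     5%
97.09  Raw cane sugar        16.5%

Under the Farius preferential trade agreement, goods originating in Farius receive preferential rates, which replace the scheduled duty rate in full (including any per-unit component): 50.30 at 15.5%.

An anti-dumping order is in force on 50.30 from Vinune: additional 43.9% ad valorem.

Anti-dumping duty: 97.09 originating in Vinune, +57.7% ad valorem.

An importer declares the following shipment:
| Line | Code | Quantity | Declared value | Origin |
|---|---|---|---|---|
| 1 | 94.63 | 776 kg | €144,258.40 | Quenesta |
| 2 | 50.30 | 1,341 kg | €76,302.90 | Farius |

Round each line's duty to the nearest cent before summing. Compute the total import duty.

€19,039.87

Line 1 (94.63, Quenesta, 776 kg, €144,258.40):
Base rate for 94.63 is 5%.
Duty = €144,258.40 × 5% = €7,212.92.
Line 2 (50.30, Farius, 1,341 kg, €76,302.90):
Base rate for 50.30 is 17.5%.
Origin Farius qualifies under the Velia–Farius agreement and 50.30 is covered: preferential rate 15.5% applies instead.
The additional-duty order on 50.30 targets Vinune, not Farius; it does not apply.
Duty = €76,302.90 × 15.5% = €11,826.95.
Total = €7,212.92 + €11,826.95 = €19,039.87.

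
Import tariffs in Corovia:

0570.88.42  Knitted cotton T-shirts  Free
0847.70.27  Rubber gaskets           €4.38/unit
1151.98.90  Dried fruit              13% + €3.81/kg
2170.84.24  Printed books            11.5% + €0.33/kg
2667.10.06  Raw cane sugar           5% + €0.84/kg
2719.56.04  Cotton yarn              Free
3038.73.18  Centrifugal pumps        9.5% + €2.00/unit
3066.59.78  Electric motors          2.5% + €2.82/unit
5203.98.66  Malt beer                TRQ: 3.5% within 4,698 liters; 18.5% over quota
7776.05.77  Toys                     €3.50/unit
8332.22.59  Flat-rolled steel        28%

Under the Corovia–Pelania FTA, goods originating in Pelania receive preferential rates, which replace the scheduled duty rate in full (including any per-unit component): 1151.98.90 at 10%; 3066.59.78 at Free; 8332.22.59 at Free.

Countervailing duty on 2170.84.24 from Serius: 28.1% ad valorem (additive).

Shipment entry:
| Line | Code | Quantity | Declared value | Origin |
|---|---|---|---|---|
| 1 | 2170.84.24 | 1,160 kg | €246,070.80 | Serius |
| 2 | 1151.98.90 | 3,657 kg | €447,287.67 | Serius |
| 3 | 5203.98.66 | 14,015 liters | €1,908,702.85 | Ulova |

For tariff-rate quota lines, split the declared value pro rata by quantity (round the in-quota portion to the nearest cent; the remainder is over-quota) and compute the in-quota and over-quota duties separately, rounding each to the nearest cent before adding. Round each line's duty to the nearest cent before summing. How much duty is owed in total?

Line 1 (2170.84.24, Serius, 1,160 kg, €246,070.80):
Base rate for 2170.84.24 is 11.5% + €0.33/kg.
Additional duty on 2170.84.24 from Serius: +28.1%. Applied ad valorem rate: 11.5% + 28.1% = 39.6%.
Duty = €246,070.80 × 39.6% + 1,160 × €0.33 = €97,826.84.
Line 2 (1151.98.90, Serius, 3,657 kg, €447,287.67):
Base rate for 1151.98.90 is 13% + €3.81/kg.
1151.98.90 has an FTA preferential rate, but origin Serius is not Pelania; base rate stands.
Duty = €447,287.67 × 13% + 3,657 × €3.81 = €72,080.57.
Line 3 (5203.98.66, Ulova, 14,015 liters, €1,908,702.85):
Code 5203.98.66 is under a tariff-rate quota (threshold 4,698 liters). In-quota: 4,698 liters at 3.5%; over-quota: 9,317 liters at 18.5%.
Pro-rata value split: in-quota = €1,908,702.85 × 4,698/14,015 = €639,820.62; over-quota = €1,908,702.85 − €639,820.62 = €1,268,882.23.
In-quota duty = €639,820.62 × 3.5% = €22,393.72. Over-quota duty = €1,268,882.23 × 18.5% = €234,743.21.
Line duty = €22,393.72 + €234,743.21 = €257,136.93.
Total = €97,826.84 + €72,080.57 + €257,136.93 = €427,044.34.

€427,044.34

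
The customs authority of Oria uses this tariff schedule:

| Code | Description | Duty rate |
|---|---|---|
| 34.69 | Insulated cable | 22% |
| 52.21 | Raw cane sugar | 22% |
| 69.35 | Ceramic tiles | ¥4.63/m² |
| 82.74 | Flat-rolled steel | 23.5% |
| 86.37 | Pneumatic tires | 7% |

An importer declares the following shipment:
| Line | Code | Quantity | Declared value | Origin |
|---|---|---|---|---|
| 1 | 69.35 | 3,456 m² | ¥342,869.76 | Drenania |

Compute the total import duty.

Line 1 (69.35, Drenania, 3,456 m², ¥342,869.76):
Base rate for 69.35 is ¥4.63/m².
Duty = 3,456 × ¥4.63 = ¥16,001.28.

¥16,001.28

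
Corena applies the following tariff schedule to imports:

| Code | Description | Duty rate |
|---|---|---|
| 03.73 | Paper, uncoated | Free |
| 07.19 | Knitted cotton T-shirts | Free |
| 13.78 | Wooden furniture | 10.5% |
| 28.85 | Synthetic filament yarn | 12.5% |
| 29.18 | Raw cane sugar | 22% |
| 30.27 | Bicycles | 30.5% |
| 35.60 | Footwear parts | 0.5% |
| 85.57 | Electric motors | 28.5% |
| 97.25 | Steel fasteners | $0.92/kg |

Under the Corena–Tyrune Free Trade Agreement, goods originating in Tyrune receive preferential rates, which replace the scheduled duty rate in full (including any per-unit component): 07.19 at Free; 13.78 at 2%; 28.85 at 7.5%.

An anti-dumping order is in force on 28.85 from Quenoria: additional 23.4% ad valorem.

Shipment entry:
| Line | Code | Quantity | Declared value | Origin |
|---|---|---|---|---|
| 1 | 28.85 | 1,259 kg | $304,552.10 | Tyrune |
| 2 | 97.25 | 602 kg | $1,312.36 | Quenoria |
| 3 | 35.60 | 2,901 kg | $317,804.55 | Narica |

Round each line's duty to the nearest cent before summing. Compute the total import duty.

Line 1 (28.85, Tyrune, 1,259 kg, $304,552.10):
Base rate for 28.85 is 12.5%.
Origin Tyrune qualifies under the Corena–Tyrune agreement and 28.85 is covered: preferential rate 7.5% applies instead.
The additional-duty order on 28.85 targets Quenoria, not Tyrune; it does not apply.
Duty = $304,552.10 × 7.5% = $22,841.41.
Line 2 (97.25, Quenoria, 602 kg, $1,312.36):
Base rate for 97.25 is $0.92/kg.
Duty = 602 × $0.92 = $553.84.
Line 3 (35.60, Narica, 2,901 kg, $317,804.55):
Base rate for 35.60 is 0.5%.
Duty = $317,804.55 × 0.5% = $1,589.02.
Total = $22,841.41 + $553.84 + $1,589.02 = $24,984.27.

$24,984.27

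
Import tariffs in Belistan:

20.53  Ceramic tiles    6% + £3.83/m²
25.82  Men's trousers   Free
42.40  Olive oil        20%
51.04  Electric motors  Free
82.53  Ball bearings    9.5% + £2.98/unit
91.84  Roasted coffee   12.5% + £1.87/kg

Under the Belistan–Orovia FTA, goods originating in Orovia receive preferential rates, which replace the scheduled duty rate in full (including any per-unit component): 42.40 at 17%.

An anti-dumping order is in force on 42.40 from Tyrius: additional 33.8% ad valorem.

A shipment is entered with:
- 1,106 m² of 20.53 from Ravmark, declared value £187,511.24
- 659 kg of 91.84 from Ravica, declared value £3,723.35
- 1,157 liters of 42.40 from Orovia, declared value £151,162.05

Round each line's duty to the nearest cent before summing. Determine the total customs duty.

£42,881.95

Line 1 (20.53, Ravmark, 1,106 m², £187,511.24):
Base rate for 20.53 is 6% + £3.83/m².
Duty = £187,511.24 × 6% + 1,106 × £3.83 = £15,486.65.
Line 2 (91.84, Ravica, 659 kg, £3,723.35):
Base rate for 91.84 is 12.5% + £1.87/kg.
Duty = £3,723.35 × 12.5% + 659 × £1.87 = £1,697.75.
Line 3 (42.40, Orovia, 1,157 liters, £151,162.05):
Base rate for 42.40 is 20%.
Origin Orovia qualifies under the Belistan–Orovia agreement and 42.40 is covered: preferential rate 17% applies instead.
The additional-duty order on 42.40 targets Tyrius, not Orovia; it does not apply.
Duty = £151,162.05 × 17% = £25,697.55.
Total = £15,486.65 + £1,697.75 + £25,697.55 = £42,881.95.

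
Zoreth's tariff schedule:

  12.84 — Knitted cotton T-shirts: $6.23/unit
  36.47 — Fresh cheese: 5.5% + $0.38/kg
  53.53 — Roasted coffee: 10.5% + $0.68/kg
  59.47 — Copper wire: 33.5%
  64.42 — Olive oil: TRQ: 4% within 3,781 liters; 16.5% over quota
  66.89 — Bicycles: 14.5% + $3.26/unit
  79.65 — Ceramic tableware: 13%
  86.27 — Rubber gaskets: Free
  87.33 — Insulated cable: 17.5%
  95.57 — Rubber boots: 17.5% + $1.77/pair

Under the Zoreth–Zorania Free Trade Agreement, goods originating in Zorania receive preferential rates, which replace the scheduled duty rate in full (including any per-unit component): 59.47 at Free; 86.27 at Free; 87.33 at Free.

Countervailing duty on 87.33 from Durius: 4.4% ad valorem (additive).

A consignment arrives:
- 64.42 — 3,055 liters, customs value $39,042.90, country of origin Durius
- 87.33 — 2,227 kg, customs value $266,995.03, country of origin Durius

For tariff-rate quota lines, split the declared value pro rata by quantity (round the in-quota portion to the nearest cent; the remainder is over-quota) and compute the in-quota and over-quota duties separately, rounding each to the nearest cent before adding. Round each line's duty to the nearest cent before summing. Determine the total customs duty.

Line 1 (64.42, Durius, 3,055 liters, $39,042.90):
Code 64.42 is under a tariff-rate quota (threshold 3,781 liters). Quantity 3,055 liters is within the quota, so the in-quota rate 4% applies to the full value.
Duty = $39,042.90 × 4% = $1,561.72.
Line 2 (87.33, Durius, 2,227 kg, $266,995.03):
Base rate for 87.33 is 17.5%.
87.33 has an FTA preferential rate, but origin Durius is not Zorania; base rate stands.
Additional duty on 87.33 from Durius: +4.4%. Applied ad valorem rate: 17.5% + 4.4% = 21.9%.
Duty = $266,995.03 × 21.9% = $58,471.91.
Total = $1,561.72 + $58,471.91 = $60,033.63.

$60,033.63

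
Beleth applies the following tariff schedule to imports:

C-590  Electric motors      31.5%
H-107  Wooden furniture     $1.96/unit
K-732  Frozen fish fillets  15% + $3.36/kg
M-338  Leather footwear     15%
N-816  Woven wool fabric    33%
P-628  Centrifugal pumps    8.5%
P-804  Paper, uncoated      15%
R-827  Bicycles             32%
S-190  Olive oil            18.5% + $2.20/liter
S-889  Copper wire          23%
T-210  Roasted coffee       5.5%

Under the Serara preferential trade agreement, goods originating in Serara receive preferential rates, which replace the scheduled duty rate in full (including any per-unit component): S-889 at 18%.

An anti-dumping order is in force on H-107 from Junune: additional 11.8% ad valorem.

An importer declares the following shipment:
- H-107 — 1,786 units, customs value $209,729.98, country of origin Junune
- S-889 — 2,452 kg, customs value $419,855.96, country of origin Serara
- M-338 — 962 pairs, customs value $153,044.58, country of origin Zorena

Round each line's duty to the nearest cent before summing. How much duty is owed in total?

$126,779.46

Line 1 (H-107, Junune, 1,786 units, $209,729.98):
Base rate for H-107 is $1.96/unit.
Additional duty on H-107 from Junune: +11.8% ad valorem. Applied ad valorem rate = 11.8%.
Duty = $209,729.98 × 11.8% + 1,786 × $1.96 = $28,248.70.
Line 2 (S-889, Serara, 2,452 kg, $419,855.96):
Base rate for S-889 is 23%.
Origin Serara qualifies under the Beleth–Serara agreement and S-889 is covered: preferential rate 18% applies instead.
Duty = $419,855.96 × 18% = $75,574.07.
Line 3 (M-338, Zorena, 962 pairs, $153,044.58):
Base rate for M-338 is 15%.
Duty = $153,044.58 × 15% = $22,956.69.
Total = $28,248.70 + $75,574.07 + $22,956.69 = $126,779.46.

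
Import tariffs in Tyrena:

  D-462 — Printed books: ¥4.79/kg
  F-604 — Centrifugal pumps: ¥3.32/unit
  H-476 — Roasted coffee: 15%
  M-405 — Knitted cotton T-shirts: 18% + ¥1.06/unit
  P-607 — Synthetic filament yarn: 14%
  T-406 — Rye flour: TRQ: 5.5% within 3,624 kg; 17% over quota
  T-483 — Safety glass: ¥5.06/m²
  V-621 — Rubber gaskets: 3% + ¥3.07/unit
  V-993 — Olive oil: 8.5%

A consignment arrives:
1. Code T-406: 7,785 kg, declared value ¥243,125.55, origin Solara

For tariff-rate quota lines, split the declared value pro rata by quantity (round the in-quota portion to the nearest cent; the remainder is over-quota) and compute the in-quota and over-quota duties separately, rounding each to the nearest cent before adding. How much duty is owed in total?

Line 1 (T-406, Solara, 7,785 kg, ¥243,125.55):
Code T-406 is under a tariff-rate quota (threshold 3,624 kg). In-quota: 3,624 kg at 5.5%; over-quota: 4,161 kg at 17%.
Pro-rata value split: in-quota = ¥243,125.55 × 3,624/7,785 = ¥113,177.52; over-quota = ¥243,125.55 − ¥113,177.52 = ¥129,948.03.
In-quota duty = ¥113,177.52 × 5.5% = ¥6,224.76. Over-quota duty = ¥129,948.03 × 17% = ¥22,091.17.
Line duty = ¥6,224.76 + ¥22,091.17 = ¥28,315.93.

¥28,315.93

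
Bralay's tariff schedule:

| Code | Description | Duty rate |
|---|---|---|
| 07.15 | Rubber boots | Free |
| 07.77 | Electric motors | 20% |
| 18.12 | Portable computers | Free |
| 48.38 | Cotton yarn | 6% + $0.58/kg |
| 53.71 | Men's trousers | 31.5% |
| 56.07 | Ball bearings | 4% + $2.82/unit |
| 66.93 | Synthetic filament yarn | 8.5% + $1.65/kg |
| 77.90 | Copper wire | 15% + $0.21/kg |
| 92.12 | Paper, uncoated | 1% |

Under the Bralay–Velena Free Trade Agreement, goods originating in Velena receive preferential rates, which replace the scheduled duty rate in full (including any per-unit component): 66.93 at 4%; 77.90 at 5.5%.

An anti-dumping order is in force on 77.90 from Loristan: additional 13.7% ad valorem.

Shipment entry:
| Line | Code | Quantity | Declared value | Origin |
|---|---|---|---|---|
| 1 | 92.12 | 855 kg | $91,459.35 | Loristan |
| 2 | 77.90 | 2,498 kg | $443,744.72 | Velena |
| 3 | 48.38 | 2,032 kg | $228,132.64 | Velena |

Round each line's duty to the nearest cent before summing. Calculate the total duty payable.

Line 1 (92.12, Loristan, 855 kg, $91,459.35):
Base rate for 92.12 is 1%.
Duty = $91,459.35 × 1% = $914.59.
Line 2 (77.90, Velena, 2,498 kg, $443,744.72):
Base rate for 77.90 is 15% + $0.21/kg.
Origin Velena qualifies under the Bralay–Velena agreement and 77.90 is covered: preferential rate 5.5% applies instead.
The additional-duty order on 77.90 targets Loristan, not Velena; it does not apply.
Duty = $443,744.72 × 5.5% = $24,405.96.
Line 3 (48.38, Velena, 2,032 kg, $228,132.64):
Base rate for 48.38 is 6% + $0.58/kg.
Origin Velena is the FTA partner but 48.38 is not on the preference list; base rate stands.
Duty = $228,132.64 × 6% + 2,032 × $0.58 = $14,866.52.
Total = $914.59 + $24,405.96 + $14,866.52 = $40,187.07.

$40,187.07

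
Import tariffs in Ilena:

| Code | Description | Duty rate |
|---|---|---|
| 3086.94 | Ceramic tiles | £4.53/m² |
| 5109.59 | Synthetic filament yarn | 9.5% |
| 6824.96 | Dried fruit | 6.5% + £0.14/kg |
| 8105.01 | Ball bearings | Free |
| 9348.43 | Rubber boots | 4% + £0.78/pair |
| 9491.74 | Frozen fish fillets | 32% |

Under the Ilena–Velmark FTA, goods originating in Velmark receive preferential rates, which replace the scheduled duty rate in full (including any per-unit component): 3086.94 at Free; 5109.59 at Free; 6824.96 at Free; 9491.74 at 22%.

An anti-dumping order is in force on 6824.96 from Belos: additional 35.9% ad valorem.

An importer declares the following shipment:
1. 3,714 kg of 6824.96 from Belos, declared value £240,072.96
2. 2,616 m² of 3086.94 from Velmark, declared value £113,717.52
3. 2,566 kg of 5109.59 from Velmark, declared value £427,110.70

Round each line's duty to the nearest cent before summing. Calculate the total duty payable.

Line 1 (6824.96, Belos, 3,714 kg, £240,072.96):
Base rate for 6824.96 is 6.5% + £0.14/kg.
6824.96 has an FTA preferential rate, but origin Belos is not Velmark; base rate stands.
Additional duty on 6824.96 from Belos: +35.9%. Applied ad valorem rate: 6.5% + 35.9% = 42.4%.
Duty = £240,072.96 × 42.4% + 3,714 × £0.14 = £102,310.90.
Line 2 (3086.94, Velmark, 2,616 m², £113,717.52):
Base rate for 3086.94 is £4.53/m².
Origin Velmark qualifies under the Ilena–Velmark agreement and 3086.94 is covered: preferential rate Free applies instead.
Duty = £113,717.52 × 0% = £0.00.
Line 3 (5109.59, Velmark, 2,566 kg, £427,110.70):
Base rate for 5109.59 is 9.5%.
Origin Velmark qualifies under the Ilena–Velmark agreement and 5109.59 is covered: preferential rate Free applies instead.
Duty = £427,110.70 × 0% = £0.00.
Total = £102,310.90 + £0.00 + £0.00 = £102,310.90.

£102,310.90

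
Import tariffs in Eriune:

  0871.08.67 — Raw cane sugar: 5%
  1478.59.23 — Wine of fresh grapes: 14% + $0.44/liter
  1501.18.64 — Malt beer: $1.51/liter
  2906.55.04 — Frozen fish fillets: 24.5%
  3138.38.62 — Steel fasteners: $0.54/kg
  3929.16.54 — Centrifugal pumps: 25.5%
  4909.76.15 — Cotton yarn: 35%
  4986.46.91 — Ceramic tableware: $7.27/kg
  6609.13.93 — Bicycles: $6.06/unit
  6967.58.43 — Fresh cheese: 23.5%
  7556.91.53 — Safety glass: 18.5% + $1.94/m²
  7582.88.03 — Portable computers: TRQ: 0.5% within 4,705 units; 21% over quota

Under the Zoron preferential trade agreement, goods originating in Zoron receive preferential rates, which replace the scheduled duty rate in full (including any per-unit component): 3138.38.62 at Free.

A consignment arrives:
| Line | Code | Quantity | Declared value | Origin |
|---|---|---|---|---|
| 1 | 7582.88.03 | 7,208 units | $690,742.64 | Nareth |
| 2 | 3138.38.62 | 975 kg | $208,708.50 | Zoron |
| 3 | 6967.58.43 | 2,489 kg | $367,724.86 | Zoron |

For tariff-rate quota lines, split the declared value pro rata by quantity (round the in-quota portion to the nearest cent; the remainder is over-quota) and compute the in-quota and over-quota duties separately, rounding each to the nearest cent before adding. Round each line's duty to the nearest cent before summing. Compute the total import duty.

$139,040.86

Line 1 (7582.88.03, Nareth, 7,208 units, $690,742.64):
Code 7582.88.03 is under a tariff-rate quota (threshold 4,705 units). In-quota: 4,705 units at 0.5%; over-quota: 2,503 units at 21%.
Pro-rata value split: in-quota = $690,742.64 × 4,705/7,208 = $450,880.15; over-quota = $690,742.64 − $450,880.15 = $239,862.49.
In-quota duty = $450,880.15 × 0.5% = $2,254.40. Over-quota duty = $239,862.49 × 21% = $50,371.12.
Line duty = $2,254.40 + $50,371.12 = $52,625.52.
Line 2 (3138.38.62, Zoron, 975 kg, $208,708.50):
Base rate for 3138.38.62 is $0.54/kg.
Origin Zoron qualifies under the Eriune–Zoron agreement and 3138.38.62 is covered: preferential rate Free applies instead.
Duty = $208,708.50 × 0% = $0.00.
Line 3 (6967.58.43, Zoron, 2,489 kg, $367,724.86):
Base rate for 6967.58.43 is 23.5%.
Origin Zoron is the FTA partner but 6967.58.43 is not on the preference list; base rate stands.
Duty = $367,724.86 × 23.5% = $86,415.34.
Total = $52,625.52 + $0.00 + $86,415.34 = $139,040.86.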